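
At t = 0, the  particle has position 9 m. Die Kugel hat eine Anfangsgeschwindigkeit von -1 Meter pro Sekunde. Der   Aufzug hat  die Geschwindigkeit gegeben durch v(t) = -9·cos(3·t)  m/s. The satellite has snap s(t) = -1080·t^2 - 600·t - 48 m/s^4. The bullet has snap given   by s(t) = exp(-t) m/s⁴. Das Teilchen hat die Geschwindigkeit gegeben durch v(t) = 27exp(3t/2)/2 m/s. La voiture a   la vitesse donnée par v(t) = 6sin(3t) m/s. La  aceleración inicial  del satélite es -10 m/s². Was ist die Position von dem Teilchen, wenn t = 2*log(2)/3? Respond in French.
Nous devons trouver la primitive de notre équation de la vitesse v(t) = 27·exp(3·t/2)/2 1 fois. En prenant ∫v(t)dt et en appliquant x(0) = 9, nous trouvons x(t) = 9·exp(3·t/2). En utilisant x(t) = 9·exp(3·t/2) et en substituant t = 2*log(2)/3, nous trouvons x = 18.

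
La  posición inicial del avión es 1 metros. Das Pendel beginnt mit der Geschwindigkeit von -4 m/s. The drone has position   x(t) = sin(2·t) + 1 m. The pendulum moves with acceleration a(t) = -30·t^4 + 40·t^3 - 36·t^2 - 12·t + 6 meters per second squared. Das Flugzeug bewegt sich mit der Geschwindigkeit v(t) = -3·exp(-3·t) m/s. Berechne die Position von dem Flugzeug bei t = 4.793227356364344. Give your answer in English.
Starting from velocity v(t) = -3·exp(-3·t), we take 1 antiderivative. The integral of velocity is position. Using x(0) = 1, we get x(t) = exp(-3·t). Using x(t) = exp(-3·t) and substituting t = 4.793227356364344, we find x = 5.68831221927309E-7.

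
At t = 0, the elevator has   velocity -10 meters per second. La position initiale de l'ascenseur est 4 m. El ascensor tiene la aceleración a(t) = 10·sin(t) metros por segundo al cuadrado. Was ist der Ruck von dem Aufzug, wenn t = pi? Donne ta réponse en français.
Nous devons dériver notre équation de l'accélération a(t) = 10·sin(t) 1 fois. En prenant d/dt de a(t), nous trouvons j(t) = 10·cos(t). De l'équation du jerk j(t) = 10·cos(t), nous substituons t = pi pour obtenir j = -10.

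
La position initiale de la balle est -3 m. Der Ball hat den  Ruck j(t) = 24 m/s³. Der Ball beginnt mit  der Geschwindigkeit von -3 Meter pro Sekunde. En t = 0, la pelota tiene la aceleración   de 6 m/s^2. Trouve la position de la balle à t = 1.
Nous devons intégrer notre équation du jerk j(t) = 24 3 fois. En prenant ∫j(t)dt et en appliquant a(0) = 6, nous trouvons a(t) = 24·t + 6. La primitive de l'accélération est la vitesse. En utilisant v(0) = -3, nous obtenons v(t) = 12·t^2 + 6·t - 3. En prenant ∫v(t)dt et en appliquant x(0) = -3, nous trouvons x(t) = 4·t^3 + 3·t^2 - 3·t - 3. En utilisant x(t) = 4·t^3 + 3·t^2 - 3·t - 3 et en substituant t = 1, nous trouvons x = 1.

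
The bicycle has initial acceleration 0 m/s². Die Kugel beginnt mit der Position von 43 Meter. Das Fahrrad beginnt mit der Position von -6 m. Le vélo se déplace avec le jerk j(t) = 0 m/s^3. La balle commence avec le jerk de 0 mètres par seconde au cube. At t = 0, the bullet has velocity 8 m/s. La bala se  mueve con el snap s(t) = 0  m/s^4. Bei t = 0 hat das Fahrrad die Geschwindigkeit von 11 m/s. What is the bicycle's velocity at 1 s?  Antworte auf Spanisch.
Partiendo de la sacudida j(t) = 0, tomamos 2 antiderivadas. Tomando ∫j(t)dt y aplicando a(0) = 0, encontramos a(t) = 0. La antiderivada de la aceleración es la velocidad. Usando v(0) = 11, obtenemos v(t) = 11. De la ecuación de la velocidad v(t) = 11, sustituimos t = 1 para obtener v = 11.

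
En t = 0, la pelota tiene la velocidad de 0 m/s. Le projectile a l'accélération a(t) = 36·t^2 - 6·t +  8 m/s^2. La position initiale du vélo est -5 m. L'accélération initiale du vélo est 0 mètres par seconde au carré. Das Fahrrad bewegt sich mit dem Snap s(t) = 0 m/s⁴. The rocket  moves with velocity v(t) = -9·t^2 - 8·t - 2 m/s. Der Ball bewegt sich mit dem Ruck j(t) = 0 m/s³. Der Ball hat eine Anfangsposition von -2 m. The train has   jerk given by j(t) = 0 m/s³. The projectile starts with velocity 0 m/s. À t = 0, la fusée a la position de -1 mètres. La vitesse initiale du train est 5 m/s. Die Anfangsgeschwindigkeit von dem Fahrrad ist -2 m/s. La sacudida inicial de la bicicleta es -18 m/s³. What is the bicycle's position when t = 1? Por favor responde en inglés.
To solve this, we need to take 4 integrals of our snap equation s(t) = 0. Finding the antiderivative of s(t) and using j(0) = -18: j(t) = -18. The antiderivative of jerk, with a(0) = 0, gives acceleration: a(t) = -18·t. Integrating acceleration and using the initial condition v(0) = -2, we get v(t) = -9·t^2 - 2. Finding the integral of v(t) and using x(0) = -5: x(t) = -3·t^3 - 2·t - 5. We have position x(t) = -3·t^3 - 2·t - 5. Substituting t = 1: x(1) = -10.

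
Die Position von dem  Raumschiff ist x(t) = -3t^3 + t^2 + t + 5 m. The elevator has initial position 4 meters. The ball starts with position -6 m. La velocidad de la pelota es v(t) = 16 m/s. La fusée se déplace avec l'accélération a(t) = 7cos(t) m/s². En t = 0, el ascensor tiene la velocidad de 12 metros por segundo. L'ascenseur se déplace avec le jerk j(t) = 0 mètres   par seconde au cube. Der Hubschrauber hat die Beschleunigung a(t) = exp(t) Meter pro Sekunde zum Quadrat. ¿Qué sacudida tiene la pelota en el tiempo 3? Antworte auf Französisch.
Nous devons dériver notre équation de la vitesse v(t) = 16 2 fois. En dérivant la vitesse, nous obtenons l'accélération: a(t) = 0. La dérivée de l'accélération donne le jerk: j(t) = 0. De l'équation du jerk j(t) = 0, nous substituons t = 3 pour obtenir j = 0.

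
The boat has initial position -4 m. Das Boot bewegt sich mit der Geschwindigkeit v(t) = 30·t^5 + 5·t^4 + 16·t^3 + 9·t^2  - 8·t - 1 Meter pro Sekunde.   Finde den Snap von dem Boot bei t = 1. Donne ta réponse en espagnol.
Para resolver esto, necesitamos tomar 3 derivadas de nuestra ecuación de la velocidad v(t) = 30·t^5 + 5·t^4 + 16·t^3 + 9·t^2 - 8·t - 1. Derivando la velocidad, obtenemos la aceleración: a(t) = 150·t^4 + 20·t^3 + 48·t^2 + 18·t - 8. La derivada de la aceleración da la sacudida: j(t) = 600·t^3 + 60·t^2 + 96·t + 18. Tomando d/dt de j(t), encontramos s(t) = 1800·t^2 + 120·t + 96. Tenemos el snap s(t) = 1800·t^2 + 120·t + 96. Sustituyendo t = 1: s(1) = 2016.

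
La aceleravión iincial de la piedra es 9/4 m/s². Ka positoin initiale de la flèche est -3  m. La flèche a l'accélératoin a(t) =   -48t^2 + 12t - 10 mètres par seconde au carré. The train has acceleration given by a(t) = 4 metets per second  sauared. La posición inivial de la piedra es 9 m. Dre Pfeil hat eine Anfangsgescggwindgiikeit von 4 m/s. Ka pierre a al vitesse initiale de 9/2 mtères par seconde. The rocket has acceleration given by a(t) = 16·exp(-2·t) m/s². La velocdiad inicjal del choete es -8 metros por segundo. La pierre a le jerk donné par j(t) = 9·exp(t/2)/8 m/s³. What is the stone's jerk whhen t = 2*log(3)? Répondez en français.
Nous avons le jerk j(t) = 9·exp(t/2)/8. En substituant t = 2*log(3): j(2*log(3)) = 27/8.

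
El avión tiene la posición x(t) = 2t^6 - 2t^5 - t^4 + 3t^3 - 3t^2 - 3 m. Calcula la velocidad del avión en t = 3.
Debemos derivar nuestra ecuación de la posición x(t) = 2·t^6 - 2·t^5 - t^4 + 3·t^3 - 3·t^2 - 3 1 vez. La derivada de la posición da la velocidad: v(t) = 12·t^5 - 10·t^4 - 4·t^3 + 9·t^2 - 6·t. De la ecuación de la velocidad v(t) = 12·t^5 - 10·t^4 - 4·t^3 + 9·t^2 - 6·t, sustituimos t = 3 para obtener v = 2061.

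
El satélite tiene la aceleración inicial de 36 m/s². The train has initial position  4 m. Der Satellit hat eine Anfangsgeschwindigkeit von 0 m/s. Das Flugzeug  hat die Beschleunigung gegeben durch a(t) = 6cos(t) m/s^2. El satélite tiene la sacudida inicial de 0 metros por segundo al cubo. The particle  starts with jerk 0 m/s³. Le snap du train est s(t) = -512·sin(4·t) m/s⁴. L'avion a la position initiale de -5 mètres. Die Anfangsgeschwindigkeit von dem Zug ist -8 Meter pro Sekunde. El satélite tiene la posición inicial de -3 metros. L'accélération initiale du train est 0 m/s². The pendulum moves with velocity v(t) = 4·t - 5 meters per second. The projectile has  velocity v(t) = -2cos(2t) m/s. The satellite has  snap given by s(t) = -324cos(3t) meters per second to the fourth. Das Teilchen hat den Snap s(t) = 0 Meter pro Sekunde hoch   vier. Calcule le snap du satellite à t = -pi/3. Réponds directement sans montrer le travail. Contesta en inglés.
s(-pi/3) = 324.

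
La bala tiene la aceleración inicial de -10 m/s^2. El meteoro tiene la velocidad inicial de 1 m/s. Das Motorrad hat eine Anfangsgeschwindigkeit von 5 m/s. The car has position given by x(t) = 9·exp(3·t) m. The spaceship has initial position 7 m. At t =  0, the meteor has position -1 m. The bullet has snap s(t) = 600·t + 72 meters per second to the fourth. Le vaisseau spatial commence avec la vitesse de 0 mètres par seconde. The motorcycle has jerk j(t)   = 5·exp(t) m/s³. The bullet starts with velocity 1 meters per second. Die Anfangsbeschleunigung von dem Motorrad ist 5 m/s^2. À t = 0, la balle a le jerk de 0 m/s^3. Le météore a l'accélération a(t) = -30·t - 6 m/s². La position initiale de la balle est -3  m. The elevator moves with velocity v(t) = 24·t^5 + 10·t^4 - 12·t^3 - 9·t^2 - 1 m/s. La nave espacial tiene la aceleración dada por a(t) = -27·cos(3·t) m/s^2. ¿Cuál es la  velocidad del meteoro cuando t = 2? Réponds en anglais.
We must find the antiderivative of our acceleration equation a(t) = -30·t - 6 1 time. Integrating acceleration and using the initial condition v(0) = 1, we get v(t) = -15·t^2 - 6·t + 1. We have velocity v(t) = -15·t^2 - 6·t + 1. Substituting t = 2: v(2) = -71.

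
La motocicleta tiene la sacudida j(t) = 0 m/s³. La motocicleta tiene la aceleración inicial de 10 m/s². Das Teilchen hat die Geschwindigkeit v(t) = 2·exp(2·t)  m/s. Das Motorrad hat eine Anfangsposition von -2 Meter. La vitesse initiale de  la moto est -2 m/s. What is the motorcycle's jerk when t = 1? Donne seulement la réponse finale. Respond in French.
Le jerk à t = 1 est j = 0.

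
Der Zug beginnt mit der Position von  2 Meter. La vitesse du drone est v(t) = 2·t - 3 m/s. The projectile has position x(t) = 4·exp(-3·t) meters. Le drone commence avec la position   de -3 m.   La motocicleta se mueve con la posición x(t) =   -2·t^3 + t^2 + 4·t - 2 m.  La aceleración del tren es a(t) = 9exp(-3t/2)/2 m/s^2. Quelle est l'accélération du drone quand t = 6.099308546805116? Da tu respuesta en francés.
En partant de la vitesse v(t) = 2·t - 3, nous prenons 1 dérivée. La dérivée de la vitesse donne l'accélération: a(t) = 2. En utilisant a(t) = 2 et en substituant t = 6.099308546805116, nous trouvons a = 2.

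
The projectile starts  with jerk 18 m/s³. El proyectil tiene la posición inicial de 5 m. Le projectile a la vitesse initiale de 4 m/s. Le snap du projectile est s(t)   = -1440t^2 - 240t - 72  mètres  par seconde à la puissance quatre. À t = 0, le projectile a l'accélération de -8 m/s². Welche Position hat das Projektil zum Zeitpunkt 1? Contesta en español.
Para resolver esto, necesitamos tomar 4 antiderivadas de nuestra ecuación del snap s(t) = -1440·t^2 - 240·t - 72. La integral del snap, con j(0) = 18, da la sacudida: j(t) = -480·t^3 - 120·t^2 - 72·t + 18. La integral de la sacudida, con a(0) = -8, da la aceleración: a(t) = -120·t^4 - 40·t^3 - 36·t^2 + 18·t - 8. La integral de la aceleración es la velocidad. Usando v(0) = 4, obtenemos v(t) = -24·t^5 - 10·t^4 - 12·t^3 + 9·t^2 - 8·t + 4. La integral de la velocidad es la posición. Usando x(0) = 5, obtenemos x(t) = -4·t^6 - 2·t^5 - 3·t^4 + 3·t^3 - 4·t^2 + 4·t + 5. De la ecuación de la posición x(t) = -4·t^6 - 2·t^5 - 3·t^4 + 3·t^3 - 4·t^2 + 4·t + 5, sustituimos t = 1 para obtener x = -1.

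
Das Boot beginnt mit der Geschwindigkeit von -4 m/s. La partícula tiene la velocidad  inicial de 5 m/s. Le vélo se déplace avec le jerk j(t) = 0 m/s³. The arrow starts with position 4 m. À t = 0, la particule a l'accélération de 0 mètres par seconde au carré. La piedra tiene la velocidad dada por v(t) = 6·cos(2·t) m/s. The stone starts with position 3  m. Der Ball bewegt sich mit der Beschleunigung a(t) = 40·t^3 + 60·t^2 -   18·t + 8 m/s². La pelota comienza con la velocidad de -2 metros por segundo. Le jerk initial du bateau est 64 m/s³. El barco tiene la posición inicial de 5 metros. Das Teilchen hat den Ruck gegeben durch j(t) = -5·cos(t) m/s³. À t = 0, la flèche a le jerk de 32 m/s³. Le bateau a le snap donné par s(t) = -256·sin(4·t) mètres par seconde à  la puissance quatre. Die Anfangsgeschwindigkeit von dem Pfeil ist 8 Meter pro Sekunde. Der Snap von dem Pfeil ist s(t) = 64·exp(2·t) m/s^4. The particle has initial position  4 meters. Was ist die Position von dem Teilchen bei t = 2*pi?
Wir müssen das Integral unserer Gleichung für den Ruck j(t) = -5·cos(t) 3-mal finden. Die Stammfunktion von dem Ruck ist die Beschleunigung. Mit a(0) = 0 erhalten wir a(t) = -5·sin(t). Mit ∫a(t)dt und Anwendung von v(0) = 5, finden wir v(t) = 5·cos(t). Mit ∫v(t)dt und Anwendung von x(0) = 4, finden wir x(t) = 5·sin(t) + 4. Wir haben die Position x(t) = 5·sin(t) + 4. Durch Einsetzen von t = 2*pi: x(2*pi) = 4.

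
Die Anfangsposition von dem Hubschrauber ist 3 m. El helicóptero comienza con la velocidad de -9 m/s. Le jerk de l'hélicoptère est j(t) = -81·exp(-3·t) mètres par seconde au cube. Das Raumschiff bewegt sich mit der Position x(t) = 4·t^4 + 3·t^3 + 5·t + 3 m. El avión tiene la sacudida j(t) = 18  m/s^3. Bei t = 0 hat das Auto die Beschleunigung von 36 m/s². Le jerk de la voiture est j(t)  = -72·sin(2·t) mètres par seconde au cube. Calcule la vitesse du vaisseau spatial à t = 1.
Pour résoudre ceci, nous devons prendre 1 dérivée de notre équation de la position x(t) = 4·t^4 + 3·t^3 + 5·t + 3. En prenant d/dt de x(t), nous trouvons v(t) = 16·t^3 + 9·t^2 + 5. En utilisant v(t) = 16·t^3 + 9·t^2 + 5 et en substituant t = 1, nous trouvons v = 30.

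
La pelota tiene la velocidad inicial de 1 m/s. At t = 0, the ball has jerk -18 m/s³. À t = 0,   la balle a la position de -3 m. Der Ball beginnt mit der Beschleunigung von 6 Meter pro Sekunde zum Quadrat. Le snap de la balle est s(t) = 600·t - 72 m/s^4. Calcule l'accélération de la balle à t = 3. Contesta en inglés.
To find the answer, we compute 2 antiderivatives of s(t) = 600·t - 72. The antiderivative of snap is jerk. Using j(0) = -18, we get j(t) = 300·t^2 - 72·t - 18. Integrating jerk and using the initial condition a(0) = 6, we get a(t) = 100·t^3 - 36·t^2 - 18·t + 6. We have acceleration a(t) = 100·t^3 - 36·t^2 - 18·t + 6. Substituting t = 3: a(3) = 2328.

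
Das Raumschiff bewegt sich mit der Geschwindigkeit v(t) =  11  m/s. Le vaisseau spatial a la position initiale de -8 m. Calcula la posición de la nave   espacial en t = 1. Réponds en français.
En partant de la vitesse v(t) = 11, nous prenons 1 primitive. En intégrant la vitesse et en utilisant la condition initiale x(0) = -8, nous obtenons x(t) = 11·t - 8. De l'équation de la position x(t) = 11·t - 8, nous substituons t = 1 pour obtenir x = 3.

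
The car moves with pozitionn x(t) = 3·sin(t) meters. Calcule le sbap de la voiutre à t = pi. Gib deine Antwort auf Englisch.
Starting from position x(t) = 3·sin(t), we take 4 derivatives. The derivative of position gives velocity: v(t) = 3·cos(t). Taking d/dt of v(t), we find a(t) = -3·sin(t). The derivative of acceleration gives jerk: j(t) = -3·cos(t). Differentiating jerk, we get snap: s(t) = 3·sin(t). From the given snap equation s(t) = 3·sin(t), we substitute t = pi to get s = 0.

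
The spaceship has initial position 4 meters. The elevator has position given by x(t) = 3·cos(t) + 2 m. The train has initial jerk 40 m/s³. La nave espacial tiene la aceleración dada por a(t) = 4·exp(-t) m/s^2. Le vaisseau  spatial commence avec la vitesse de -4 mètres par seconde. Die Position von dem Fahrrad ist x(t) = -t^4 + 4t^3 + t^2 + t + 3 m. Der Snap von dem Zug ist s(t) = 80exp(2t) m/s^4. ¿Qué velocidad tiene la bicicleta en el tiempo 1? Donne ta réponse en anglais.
To solve this, we need to take 1 derivative of our position equation x(t) = -t^4 + 4·t^3 + t^2 + t + 3. Differentiating position, we get velocity: v(t) = -4·t^3 + 12·t^2 + 2·t + 1. We have velocity v(t) = -4·t^3 + 12·t^2 + 2·t + 1. Substituting t = 1: v(1) = 11.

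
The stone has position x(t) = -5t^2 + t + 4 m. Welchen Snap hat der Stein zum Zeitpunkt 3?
Ausgehend von der Position x(t) = -5·t^2 + t + 4, nehmen wir 4 Ableitungen. Mit d/dt von x(t) finden wir v(t) = 1 - 10·t. Die Ableitung von der Geschwindigkeit ergibt die Beschleunigung: a(t) = -10. Durch Ableiten von der Beschleunigung erhalten wir den Ruck: j(t) = 0. Mit d/dt von j(t) finden wir s(t) = 0. Wir haben den Snap s(t) = 0. Durch Einsetzen von t = 3: s(3) = 0.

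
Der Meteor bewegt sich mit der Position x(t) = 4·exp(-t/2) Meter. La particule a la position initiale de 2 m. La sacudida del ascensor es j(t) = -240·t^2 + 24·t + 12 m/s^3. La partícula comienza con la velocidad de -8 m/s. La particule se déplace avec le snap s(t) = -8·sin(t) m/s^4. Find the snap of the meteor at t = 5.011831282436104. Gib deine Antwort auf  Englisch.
Starting from position x(t) = 4·exp(-t/2), we take 4 derivatives. The derivative of position gives velocity: v(t) = -2·exp(-t/2). Differentiating velocity, we get acceleration: a(t) = exp(-t/2). The derivative of acceleration gives jerk: j(t) = -exp(-t/2)/2. The derivative of jerk gives snap: s(t) = exp(-t/2)/4. Using s(t) = exp(-t/2)/4 and substituting t = 5.011831282436104, we find s = 0.0204002116672962.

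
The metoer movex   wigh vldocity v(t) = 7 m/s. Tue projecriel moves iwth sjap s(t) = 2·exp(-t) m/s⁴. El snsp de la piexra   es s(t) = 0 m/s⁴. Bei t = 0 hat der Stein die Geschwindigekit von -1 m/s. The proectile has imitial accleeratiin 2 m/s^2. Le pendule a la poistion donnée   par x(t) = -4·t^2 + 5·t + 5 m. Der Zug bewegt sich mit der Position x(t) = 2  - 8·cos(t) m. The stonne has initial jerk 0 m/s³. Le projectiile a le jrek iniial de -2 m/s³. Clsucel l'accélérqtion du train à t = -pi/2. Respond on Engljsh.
Starting from position x(t) = 2 - 8·cos(t), we take 2 derivatives. Differentiating position, we get velocity: v(t) = 8·sin(t). Taking d/dt of v(t), we find a(t) = 8·cos(t). We have acceleration a(t) = 8·cos(t). Substituting t = -pi/2: a(-pi/2) = 0.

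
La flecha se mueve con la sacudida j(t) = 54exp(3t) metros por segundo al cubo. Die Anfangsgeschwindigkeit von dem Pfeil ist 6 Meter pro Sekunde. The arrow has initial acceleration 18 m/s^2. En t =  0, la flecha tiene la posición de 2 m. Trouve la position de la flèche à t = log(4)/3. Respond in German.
Wir müssen unsere Gleichung für den Ruck j(t) = 54·exp(3·t) 3-mal integrieren. Das Integral von dem Ruck, mit a(0) = 18, ergibt die Beschleunigung: a(t) = 18·exp(3·t). Durch Integration von der Beschleunigung und Verwendung der Anfangsbedingung v(0) = 6, erhalten wir v(t) = 6·exp(3·t). Das Integral von der Geschwindigkeit, mit x(0) = 2, ergibt die Position: x(t) = 2·exp(3·t). Wir haben die Position x(t) = 2·exp(3·t). Durch Einsetzen von t = log(4)/3: x(log(4)/3) = 8.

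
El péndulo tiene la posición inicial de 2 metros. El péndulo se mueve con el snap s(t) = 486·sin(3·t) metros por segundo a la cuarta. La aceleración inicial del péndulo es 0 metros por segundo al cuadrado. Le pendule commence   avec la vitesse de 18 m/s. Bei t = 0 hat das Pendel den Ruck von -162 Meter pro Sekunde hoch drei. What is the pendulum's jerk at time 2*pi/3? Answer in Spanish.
Necesitamos integrar nuestra ecuación del snap s(t) = 486·sin(3·t) 1 vez. La antiderivada del snap es la sacudida. Usando j(0) = -162, obtenemos j(t) = -162·cos(3·t). Tenemos la sacudida j(t) = -162·cos(3·t). Sustituyendo t = 2*pi/3: j(2*pi/3) = -162.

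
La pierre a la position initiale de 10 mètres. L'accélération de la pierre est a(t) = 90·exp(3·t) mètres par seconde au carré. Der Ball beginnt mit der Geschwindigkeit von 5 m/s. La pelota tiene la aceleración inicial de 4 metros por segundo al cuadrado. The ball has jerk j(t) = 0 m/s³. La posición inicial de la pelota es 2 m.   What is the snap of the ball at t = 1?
We must differentiate our jerk equation j(t) = 0 1 time. Differentiating jerk, we get snap: s(t) = 0. From the given snap equation s(t) = 0, we substitute t = 1 to get s = 0.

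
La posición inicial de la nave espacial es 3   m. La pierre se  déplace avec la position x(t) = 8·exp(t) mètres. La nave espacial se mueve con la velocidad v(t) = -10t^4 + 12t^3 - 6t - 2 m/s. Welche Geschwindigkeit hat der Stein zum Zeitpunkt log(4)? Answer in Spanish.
Partiendo de la posición x(t) = 8·exp(t), tomamos 1 derivada. Derivando la posición, obtenemos la velocidad: v(t) = 8·exp(t). Tenemos la velocidad v(t) = 8·exp(t). Sustituyendo t = log(4): v(log(4)) = 32.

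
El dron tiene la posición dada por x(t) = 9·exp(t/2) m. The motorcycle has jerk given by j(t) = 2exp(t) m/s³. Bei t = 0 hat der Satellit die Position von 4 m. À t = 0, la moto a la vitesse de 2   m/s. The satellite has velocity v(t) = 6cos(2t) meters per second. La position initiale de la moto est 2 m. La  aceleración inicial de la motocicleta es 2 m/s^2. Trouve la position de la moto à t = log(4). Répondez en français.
Nous devons trouver l'intégrale de notre équation du jerk j(t) = 2·exp(t) 3 fois. L'intégrale du jerk est l'accélération. En utilisant a(0) = 2, nous obtenons a(t) = 2·exp(t). L'intégrale de l'accélération, avec v(0) = 2, donne la vitesse: v(t) = 2·exp(t). En prenant ∫v(t)dt et en appliquant x(0) = 2, nous trouvons x(t) = 2·exp(t). En utilisant x(t) = 2·exp(t) et en substituant t = log(4), nous trouvons x = 8.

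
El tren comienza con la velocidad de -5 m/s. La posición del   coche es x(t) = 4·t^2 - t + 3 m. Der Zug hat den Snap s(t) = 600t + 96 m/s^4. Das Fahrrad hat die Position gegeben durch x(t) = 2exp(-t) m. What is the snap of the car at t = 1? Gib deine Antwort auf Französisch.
Pour résoudre ceci, nous devons prendre 4 dérivées de notre équation de la position x(t) = 4·t^2 - t + 3. La dérivée de la position donne la vitesse: v(t) = 8·t - 1. En prenant d/dt de v(t), nous trouvons a(t) = 8. En prenant d/dt de a(t), nous trouvons j(t) = 0. En dérivant le jerk, nous obtenons le snap: s(t) = 0. De l'équation du snap s(t) = 0, nous substituons t = 1 pour obtenir s = 0.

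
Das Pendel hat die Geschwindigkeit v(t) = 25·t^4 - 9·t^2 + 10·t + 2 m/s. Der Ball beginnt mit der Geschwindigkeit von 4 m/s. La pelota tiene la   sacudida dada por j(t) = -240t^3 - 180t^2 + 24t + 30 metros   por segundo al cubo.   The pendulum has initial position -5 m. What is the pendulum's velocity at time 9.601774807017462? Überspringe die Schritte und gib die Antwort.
At t = 9.601774807017462, v = 211761.978149345.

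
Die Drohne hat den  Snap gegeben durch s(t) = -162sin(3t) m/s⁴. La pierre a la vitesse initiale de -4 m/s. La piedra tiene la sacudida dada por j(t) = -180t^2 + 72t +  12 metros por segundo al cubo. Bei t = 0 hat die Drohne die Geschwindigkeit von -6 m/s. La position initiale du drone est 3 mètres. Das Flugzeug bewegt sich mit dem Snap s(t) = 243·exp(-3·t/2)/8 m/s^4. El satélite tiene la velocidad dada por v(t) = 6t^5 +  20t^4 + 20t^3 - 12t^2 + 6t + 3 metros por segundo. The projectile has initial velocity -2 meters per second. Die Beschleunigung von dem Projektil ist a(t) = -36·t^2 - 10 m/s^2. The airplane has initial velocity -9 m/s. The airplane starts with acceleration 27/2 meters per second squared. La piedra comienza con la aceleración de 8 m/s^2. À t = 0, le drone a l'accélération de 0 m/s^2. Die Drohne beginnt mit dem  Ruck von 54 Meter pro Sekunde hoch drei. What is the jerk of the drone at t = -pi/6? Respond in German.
Um dies zu lösen, müssen wir 1 Integral unserer Gleichung für den Snap s(t) = -162·sin(3·t) finden. Mit ∫s(t)dt und Anwendung von j(0) = 54, finden wir j(t) = 54·cos(3·t). Mit j(t) = 54·cos(3·t) und Einsetzen von t = -pi/6, finden wir j = 0.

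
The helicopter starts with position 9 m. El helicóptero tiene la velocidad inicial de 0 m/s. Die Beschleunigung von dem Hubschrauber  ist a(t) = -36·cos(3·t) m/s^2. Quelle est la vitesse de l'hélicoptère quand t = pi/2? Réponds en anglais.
We must find the integral of our acceleration equation a(t) = -36·cos(3·t) 1 time. Taking ∫a(t)dt and applying v(0) = 0, we find v(t) = -12·sin(3·t). Using v(t) = -12·sin(3·t) and substituting t = pi/2, we find v = 12.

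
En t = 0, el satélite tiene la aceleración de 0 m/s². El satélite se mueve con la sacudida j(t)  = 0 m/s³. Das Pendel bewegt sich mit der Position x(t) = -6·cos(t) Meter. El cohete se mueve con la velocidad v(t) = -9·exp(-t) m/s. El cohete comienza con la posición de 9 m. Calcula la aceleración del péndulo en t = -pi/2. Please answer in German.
Ausgehend von der Position x(t) = -6·cos(t), nehmen wir 2 Ableitungen. Durch Ableiten von der Position erhalten wir die Geschwindigkeit: v(t) = 6·sin(t). Durch Ableiten von der Geschwindigkeit erhalten wir die Beschleunigung: a(t) = 6·cos(t). Mit a(t) = 6·cos(t) und Einsetzen von t = -pi/2, finden wir a = 0.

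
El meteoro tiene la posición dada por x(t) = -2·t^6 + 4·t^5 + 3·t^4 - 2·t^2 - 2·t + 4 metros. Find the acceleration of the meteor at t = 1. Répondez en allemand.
Wir müssen unsere Gleichung für die Position x(t) = -2·t^6 + 4·t^5 + 3·t^4 - 2·t^2 - 2·t + 4 2-mal ableiten. Die Ableitung von der Position ergibt die Geschwindigkeit: v(t) = -12·t^5 + 20·t^4 + 12·t^3 - 4·t - 2. Durch Ableiten von der Geschwindigkeit erhalten wir die Beschleunigung: a(t) = -60·t^4 + 80·t^3 + 36·t^2 - 4. Mit a(t) = -60·t^4 + 80·t^3 + 36·t^2 - 4 und Einsetzen von t = 1, finden wir a = 52.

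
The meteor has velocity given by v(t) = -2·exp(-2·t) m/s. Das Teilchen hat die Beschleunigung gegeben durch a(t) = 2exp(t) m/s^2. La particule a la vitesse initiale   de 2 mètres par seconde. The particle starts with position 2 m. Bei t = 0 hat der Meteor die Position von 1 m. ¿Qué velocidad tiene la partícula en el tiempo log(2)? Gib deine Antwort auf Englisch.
We must find the antiderivative of our acceleration equation a(t) = 2·exp(t) 1 time. The integral of acceleration is velocity. Using v(0) = 2, we get v(t) = 2·exp(t). Using v(t) = 2·exp(t) and substituting t = log(2), we find v = 4.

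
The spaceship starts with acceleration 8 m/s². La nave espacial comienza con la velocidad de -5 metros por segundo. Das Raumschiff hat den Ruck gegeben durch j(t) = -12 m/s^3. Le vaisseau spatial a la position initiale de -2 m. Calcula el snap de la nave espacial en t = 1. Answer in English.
To solve this, we need to take 1 derivative of our jerk equation j(t) = -12. The derivative of jerk gives snap: s(t) = 0. Using s(t) = 0 and substituting t = 1, we find s = 0.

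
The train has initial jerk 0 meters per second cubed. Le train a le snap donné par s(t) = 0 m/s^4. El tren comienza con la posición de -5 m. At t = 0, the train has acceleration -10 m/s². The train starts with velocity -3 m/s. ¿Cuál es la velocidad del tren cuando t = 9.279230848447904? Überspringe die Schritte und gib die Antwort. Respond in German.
Bei t = 9.279230848447904, v = -95.7923084844790.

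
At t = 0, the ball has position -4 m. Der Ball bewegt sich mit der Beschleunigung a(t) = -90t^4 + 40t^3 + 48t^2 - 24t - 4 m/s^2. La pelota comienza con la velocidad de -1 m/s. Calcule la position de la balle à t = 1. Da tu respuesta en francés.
Nous devons trouver l'intégrale de notre équation de l'accélération a(t) = -90·t^4 + 40·t^3 + 48·t^2 - 24·t - 4 2 fois. L'intégrale de l'accélération est la vitesse. En utilisant v(0) = -1, nous obtenons v(t) = -18·t^5 + 10·t^4 + 16·t^3 - 12·t^2 - 4·t - 1. En intégrant la vitesse et en utilisant la condition initiale x(0) = -4, nous obtenons x(t) = -3·t^6 + 2·t^5 + 4·t^4 - 4·t^3 - 2·t^2 - t - 4. Nous avons la position x(t) = -3·t^6 + 2·t^5 + 4·t^4 - 4·t^3 - 2·t^2 - t - 4. En substituant t = 1: x(1) = -8.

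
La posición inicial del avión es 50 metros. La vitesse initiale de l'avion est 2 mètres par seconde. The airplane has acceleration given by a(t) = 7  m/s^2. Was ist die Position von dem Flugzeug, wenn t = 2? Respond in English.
We must find the integral of our acceleration equation a(t) = 7 2 times. Taking ∫a(t)dt and applying v(0) = 2, we find v(t) = 7·t + 2. Taking ∫v(t)dt and applying x(0) = 50, we find x(t) = 7·t^2/2 + 2·t + 50. Using x(t) = 7·t^2/2 + 2·t + 50 and substituting t = 2, we find x = 68.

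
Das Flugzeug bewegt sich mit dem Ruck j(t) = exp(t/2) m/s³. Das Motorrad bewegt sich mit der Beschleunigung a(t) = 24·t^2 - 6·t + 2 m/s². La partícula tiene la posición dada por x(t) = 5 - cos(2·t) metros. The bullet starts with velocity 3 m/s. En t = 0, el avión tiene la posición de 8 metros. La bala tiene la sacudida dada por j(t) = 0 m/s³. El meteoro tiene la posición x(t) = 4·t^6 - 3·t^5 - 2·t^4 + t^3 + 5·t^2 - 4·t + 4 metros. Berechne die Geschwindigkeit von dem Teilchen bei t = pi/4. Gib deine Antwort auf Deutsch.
Ausgehend von der Position x(t) = 5 - cos(2·t), nehmen wir 1 Ableitung. Mit d/dt von x(t) finden wir v(t) = 2·sin(2·t). Aus der Gleichung für die Geschwindigkeit v(t) = 2·sin(2·t), setzen wir t = pi/4 ein und erhalten v = 2.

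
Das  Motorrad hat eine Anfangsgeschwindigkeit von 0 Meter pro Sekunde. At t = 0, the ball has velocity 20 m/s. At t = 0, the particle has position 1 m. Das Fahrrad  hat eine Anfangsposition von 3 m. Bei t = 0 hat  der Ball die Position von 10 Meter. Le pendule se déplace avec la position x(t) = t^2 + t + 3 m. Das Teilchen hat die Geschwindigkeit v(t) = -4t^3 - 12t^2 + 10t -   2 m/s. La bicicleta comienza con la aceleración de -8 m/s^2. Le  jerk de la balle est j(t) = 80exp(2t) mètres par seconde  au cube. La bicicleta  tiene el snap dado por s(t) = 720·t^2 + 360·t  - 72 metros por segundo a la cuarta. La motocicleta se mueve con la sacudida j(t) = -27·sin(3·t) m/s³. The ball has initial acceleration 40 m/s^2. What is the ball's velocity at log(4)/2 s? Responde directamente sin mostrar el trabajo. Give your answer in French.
v(log(4)/2) = 80.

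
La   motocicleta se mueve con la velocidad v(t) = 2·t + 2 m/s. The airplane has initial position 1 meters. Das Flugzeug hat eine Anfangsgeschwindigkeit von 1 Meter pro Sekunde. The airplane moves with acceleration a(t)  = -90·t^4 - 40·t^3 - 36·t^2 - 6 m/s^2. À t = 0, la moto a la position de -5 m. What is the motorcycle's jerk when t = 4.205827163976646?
We must differentiate our velocity equation v(t) = 2·t + 2 2 times. Differentiating velocity, we get acceleration: a(t) = 2. Differentiating acceleration, we get jerk: j(t) = 0. We have jerk j(t) = 0. Substituting t = 4.205827163976646: j(4.205827163976646) = 0.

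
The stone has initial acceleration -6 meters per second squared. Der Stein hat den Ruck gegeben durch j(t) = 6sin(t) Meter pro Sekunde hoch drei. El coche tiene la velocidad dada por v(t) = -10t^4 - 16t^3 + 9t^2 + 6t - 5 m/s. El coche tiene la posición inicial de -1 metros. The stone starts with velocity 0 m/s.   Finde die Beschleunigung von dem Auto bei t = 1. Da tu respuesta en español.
Para resolver esto, necesitamos tomar 1 derivada de nuestra ecuación de la velocidad v(t) = -10·t^4 - 16·t^3 + 9·t^2 + 6·t - 5. Tomando d/dt de v(t), encontramos a(t) = -40·t^3 - 48·t^2 + 18·t + 6. Tenemos la aceleración a(t) = -40·t^3 - 48·t^2 + 18·t + 6. Sustituyendo t = 1: a(1) = -64.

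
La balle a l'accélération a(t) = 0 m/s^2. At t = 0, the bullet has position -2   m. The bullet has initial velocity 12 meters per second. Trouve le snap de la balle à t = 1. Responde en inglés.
We must differentiate our acceleration equation a(t) = 0 2 times. Differentiating acceleration, we get jerk: j(t) = 0. Differentiating jerk, we get snap: s(t) = 0. Using s(t) = 0 and substituting t = 1, we find s = 0.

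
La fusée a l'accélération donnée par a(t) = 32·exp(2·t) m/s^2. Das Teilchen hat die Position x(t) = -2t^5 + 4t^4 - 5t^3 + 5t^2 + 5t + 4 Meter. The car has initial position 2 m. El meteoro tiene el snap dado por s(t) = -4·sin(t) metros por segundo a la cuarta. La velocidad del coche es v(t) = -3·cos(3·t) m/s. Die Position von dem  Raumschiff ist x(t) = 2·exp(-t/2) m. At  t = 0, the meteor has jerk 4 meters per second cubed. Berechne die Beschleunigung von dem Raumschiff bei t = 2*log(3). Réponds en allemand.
Wir müssen unsere Gleichung für die Position x(t) = 2·exp(-t/2) 2-mal ableiten. Mit d/dt von x(t) finden wir v(t) = -exp(-t/2). Mit d/dt von v(t) finden wir a(t) = exp(-t/2)/2. Wir haben die Beschleunigung a(t) = exp(-t/2)/2. Durch Einsetzen von t = 2*log(3): a(2*log(3)) = 1/6.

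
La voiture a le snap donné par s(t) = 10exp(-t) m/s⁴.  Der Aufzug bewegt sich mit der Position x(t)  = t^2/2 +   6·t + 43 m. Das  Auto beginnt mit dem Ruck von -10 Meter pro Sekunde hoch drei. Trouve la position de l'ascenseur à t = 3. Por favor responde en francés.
Nous avons la position x(t) = t^2/2 + 6·t + 43. En substituant t = 3: x(3) = 131/2.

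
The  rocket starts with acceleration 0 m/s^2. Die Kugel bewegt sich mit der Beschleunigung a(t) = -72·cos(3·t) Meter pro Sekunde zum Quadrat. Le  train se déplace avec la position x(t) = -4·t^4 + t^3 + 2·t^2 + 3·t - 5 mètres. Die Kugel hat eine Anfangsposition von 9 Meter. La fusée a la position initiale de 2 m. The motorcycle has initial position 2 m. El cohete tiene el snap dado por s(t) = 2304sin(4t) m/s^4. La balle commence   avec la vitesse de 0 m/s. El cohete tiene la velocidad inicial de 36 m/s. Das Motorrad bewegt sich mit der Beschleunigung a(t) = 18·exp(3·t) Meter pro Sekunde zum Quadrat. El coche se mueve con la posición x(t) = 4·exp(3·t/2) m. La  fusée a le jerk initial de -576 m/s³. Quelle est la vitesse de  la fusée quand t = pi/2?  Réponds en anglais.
To find the answer, we compute 3 antiderivatives of s(t) = 2304·sin(4·t). Integrating snap and using the initial condition j(0) = -576, we get j(t) = -576·cos(4·t). Integrating jerk and using the initial condition a(0) = 0, we get a(t) = -144·sin(4·t). Finding the antiderivative of a(t) and using v(0) = 36: v(t) = 36·cos(4·t). From the given velocity equation v(t) = 36·cos(4·t), we substitute t = pi/2 to get v = 36.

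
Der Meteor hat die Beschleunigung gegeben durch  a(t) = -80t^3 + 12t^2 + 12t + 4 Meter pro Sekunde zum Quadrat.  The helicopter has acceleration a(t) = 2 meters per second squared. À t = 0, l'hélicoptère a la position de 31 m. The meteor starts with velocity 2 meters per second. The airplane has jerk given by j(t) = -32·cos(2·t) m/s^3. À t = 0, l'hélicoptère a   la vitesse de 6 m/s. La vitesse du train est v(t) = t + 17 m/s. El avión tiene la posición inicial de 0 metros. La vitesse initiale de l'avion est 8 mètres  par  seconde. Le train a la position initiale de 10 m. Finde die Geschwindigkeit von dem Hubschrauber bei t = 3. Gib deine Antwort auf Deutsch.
Um dies zu lösen, müssen wir 1 Stammfunktion unserer Gleichung für die Beschleunigung a(t) = 2 finden. Das Integral von der Beschleunigung ist die Geschwindigkeit. Mit v(0) = 6 erhalten wir v(t) = 2·t + 6. Aus der Gleichung für die Geschwindigkeit v(t) = 2·t + 6, setzen wir t = 3 ein und erhalten v = 12.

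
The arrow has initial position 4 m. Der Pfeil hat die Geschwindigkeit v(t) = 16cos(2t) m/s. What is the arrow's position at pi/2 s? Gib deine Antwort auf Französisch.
Pour résoudre ceci, nous devons prendre 1 primitive de notre équation de la vitesse v(t) = 16·cos(2·t). La primitive de la vitesse, avec x(0) = 4, donne la position: x(t) = 8·sin(2·t) + 4. Nous avons la position x(t) = 8·sin(2·t) + 4. En substituant t = pi/2: x(pi/2) = 4.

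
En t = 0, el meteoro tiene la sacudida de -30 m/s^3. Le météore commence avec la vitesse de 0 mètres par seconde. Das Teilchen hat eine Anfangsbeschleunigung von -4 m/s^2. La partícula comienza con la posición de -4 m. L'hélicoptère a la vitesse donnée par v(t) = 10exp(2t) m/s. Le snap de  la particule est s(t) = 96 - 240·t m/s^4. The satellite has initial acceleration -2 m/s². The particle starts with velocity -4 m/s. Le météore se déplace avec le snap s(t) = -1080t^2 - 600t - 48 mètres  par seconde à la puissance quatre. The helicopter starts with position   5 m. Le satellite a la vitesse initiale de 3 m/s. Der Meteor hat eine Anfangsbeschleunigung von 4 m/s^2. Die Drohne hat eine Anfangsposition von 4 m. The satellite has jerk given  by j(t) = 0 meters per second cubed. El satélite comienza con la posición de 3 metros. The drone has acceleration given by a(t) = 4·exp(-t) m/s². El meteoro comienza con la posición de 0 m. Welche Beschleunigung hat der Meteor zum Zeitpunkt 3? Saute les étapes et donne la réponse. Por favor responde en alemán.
Die Beschleunigung bei t = 3 ist a = -10292.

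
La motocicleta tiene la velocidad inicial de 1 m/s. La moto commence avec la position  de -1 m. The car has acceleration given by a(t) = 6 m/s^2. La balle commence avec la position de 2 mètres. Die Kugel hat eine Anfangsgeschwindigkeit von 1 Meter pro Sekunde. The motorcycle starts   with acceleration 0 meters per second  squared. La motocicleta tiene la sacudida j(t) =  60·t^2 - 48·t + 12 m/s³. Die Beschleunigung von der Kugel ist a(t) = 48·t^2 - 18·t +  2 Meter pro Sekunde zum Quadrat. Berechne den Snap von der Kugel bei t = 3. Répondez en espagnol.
Para resolver esto, necesitamos tomar 2 derivadas de nuestra ecuación de la aceleración a(t) = 48·t^2 - 18·t + 2. Tomando d/dt de a(t), encontramos j(t) = 96·t - 18. La derivada de la sacudida da el snap: s(t) = 96. Tenemos el snap s(t) = 96. Sustituyendo t = 3: s(3) = 96.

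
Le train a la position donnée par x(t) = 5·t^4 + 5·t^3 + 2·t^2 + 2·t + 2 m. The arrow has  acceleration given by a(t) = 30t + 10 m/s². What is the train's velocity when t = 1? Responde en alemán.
Wir müssen unsere Gleichung für die Position x(t) = 5·t^4 + 5·t^3 + 2·t^2 + 2·t + 2 1-mal ableiten. Mit d/dt von x(t) finden wir v(t) = 20·t^3 + 15·t^2 + 4·t + 2. Mit v(t) = 20·t^3 + 15·t^2 + 4·t + 2 und Einsetzen von t = 1, finden wir v = 41.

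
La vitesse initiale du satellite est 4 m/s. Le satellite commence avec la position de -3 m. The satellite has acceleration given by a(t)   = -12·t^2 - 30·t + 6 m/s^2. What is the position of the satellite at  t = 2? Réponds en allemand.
Wir müssen unsere Gleichung für die Beschleunigung a(t) = -12·t^2 - 30·t + 6 2-mal integrieren. Das Integral von der Beschleunigung, mit v(0) = 4, ergibt die Geschwindigkeit: v(t) = -4·t^3 - 15·t^2 + 6·t + 4. Durch Integration von der Geschwindigkeit und Verwendung der Anfangsbedingung x(0) = -3, erhalten wir x(t) = -t^4 - 5·t^3 + 3·t^2 + 4·t - 3. Aus der Gleichung für die Position x(t) = -t^4 - 5·t^3 + 3·t^2 + 4·t - 3, setzen wir t = 2 ein und erhalten x = -39.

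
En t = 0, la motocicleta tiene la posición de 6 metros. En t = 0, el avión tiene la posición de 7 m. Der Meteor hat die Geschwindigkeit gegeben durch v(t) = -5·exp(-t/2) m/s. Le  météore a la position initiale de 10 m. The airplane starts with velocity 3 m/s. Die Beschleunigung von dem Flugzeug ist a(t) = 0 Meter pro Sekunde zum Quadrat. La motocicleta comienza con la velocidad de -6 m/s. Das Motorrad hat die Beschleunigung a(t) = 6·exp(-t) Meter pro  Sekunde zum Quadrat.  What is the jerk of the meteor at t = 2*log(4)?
To solve this, we need to take 2 derivatives of our velocity equation v(t) = -5·exp(-t/2). Taking d/dt of v(t), we find a(t) = 5·exp(-t/2)/2. The derivative of acceleration gives jerk: j(t) = -5·exp(-t/2)/4. Using j(t) = -5·exp(-t/2)/4 and substituting t = 2*log(4), we find j = -5/16.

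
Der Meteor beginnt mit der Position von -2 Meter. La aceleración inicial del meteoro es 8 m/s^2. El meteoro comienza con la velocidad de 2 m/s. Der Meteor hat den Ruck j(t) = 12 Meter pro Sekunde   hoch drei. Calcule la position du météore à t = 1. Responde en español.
Para resolver esto, necesitamos tomar 3 antiderivadas de nuestra ecuación de la sacudida j(t) = 12. La antiderivada de la sacudida es la aceleración. Usando a(0) = 8, obtenemos a(t) = 12·t + 8. La integral de la aceleración es la velocidad. Usando v(0) = 2, obtenemos v(t) = 6·t^2 + 8·t + 2. La antiderivada de la velocidad, con x(0) = -2, da la posición: x(t) = 2·t^3 + 4·t^2 + 2·t - 2. Usando x(t) = 2·t^3 + 4·t^2 + 2·t - 2 y sustituyendo t = 1, encontramos x = 6.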